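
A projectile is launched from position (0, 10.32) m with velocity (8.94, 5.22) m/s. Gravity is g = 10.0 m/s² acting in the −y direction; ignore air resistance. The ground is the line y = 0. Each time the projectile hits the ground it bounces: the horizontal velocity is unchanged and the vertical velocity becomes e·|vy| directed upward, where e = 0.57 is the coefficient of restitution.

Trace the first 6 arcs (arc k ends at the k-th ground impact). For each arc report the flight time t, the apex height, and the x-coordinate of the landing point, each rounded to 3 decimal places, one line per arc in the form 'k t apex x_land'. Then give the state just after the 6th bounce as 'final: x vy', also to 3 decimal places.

Arc 1: start y=10.320, vy=5.220 → t=2.051, apex=11.682, x_land=18.332, impact vy=-15.286
  bounce: vy ← 0.57·15.286 = 8.713
Arc 2: start y=0.000, vy=8.713 → t=1.743, apex=3.796, x_land=33.910, impact vy=-8.713
  bounce: vy ← 0.57·8.713 = 4.966
Arc 3: start y=0.000, vy=4.966 → t=0.993, apex=1.233, x_land=42.790, impact vy=-4.966
  bounce: vy ← 0.57·4.966 = 2.831
Arc 4: start y=0.000, vy=2.831 → t=0.566, apex=0.401, x_land=47.852, impact vy=-2.831
  bounce: vy ← 0.57·2.831 = 1.614
Arc 5: start y=0.000, vy=1.614 → t=0.323, apex=0.130, x_land=50.737, impact vy=-1.614
  bounce: vy ← 0.57·1.614 = 0.920
Arc 6: start y=0.000, vy=0.920 → t=0.184, apex=0.042, x_land=52.381, impact vy=-0.920
  bounce: vy ← 0.57·0.920 = 0.524

1 2.051 11.682 18.332
2 1.743 3.796 33.910
3 0.993 1.233 42.790
4 0.566 0.401 47.852
5 0.323 0.130 50.737
6 0.184 0.042 52.381
final: 52.381 0.524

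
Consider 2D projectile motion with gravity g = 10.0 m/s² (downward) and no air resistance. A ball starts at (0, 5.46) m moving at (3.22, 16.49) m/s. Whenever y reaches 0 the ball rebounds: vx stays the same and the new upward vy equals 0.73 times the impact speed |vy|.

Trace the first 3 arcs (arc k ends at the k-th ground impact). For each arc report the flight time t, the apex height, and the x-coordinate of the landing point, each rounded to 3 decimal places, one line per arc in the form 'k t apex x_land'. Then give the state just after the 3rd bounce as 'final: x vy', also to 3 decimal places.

1 3.601 19.056 11.596
2 2.850 10.155 20.774
3 2.081 5.412 27.474
final: 27.474 7.595

Arc 1: start y=5.460, vy=16.490 → t=3.601, apex=19.056, x_land=11.596, impact vy=-19.522
  bounce: vy ← 0.73·19.522 = 14.251
Arc 2: start y=0.000, vy=14.251 → t=2.850, apex=10.155, x_land=20.774, impact vy=-14.251
  bounce: vy ← 0.73·14.251 = 10.403
Arc 3: start y=0.000, vy=10.403 → t=2.081, apex=5.412, x_land=27.474, impact vy=-10.403
  bounce: vy ← 0.73·10.403 = 7.595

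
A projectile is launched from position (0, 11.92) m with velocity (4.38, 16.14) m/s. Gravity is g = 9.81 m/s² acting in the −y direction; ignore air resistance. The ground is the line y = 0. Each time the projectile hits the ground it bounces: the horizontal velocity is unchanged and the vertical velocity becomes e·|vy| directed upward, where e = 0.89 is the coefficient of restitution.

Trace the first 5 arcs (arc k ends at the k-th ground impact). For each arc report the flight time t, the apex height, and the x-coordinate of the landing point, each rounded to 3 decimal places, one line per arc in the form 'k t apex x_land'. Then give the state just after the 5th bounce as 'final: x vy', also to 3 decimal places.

1 3.912 25.197 17.134
2 4.034 19.959 34.804
3 3.591 15.809 50.531
4 3.196 12.523 64.528
5 2.844 9.919 76.985
final: 76.985 12.416

Arc 1: start y=11.920, vy=16.140 → t=3.912, apex=25.197, x_land=17.134, impact vy=-22.234
  bounce: vy ← 0.89·22.234 = 19.789
Arc 2: start y=0.000, vy=19.789 → t=4.034, apex=19.959, x_land=34.804, impact vy=-19.789
  bounce: vy ← 0.89·19.789 = 17.612
Arc 3: start y=0.000, vy=17.612 → t=3.591, apex=15.809, x_land=50.531, impact vy=-17.612
  bounce: vy ← 0.89·17.612 = 15.675
Arc 4: start y=0.000, vy=15.675 → t=3.196, apex=12.523, x_land=64.528, impact vy=-15.675
  bounce: vy ← 0.89·15.675 = 13.950
Arc 5: start y=0.000, vy=13.950 → t=2.844, apex=9.919, x_land=76.985, impact vy=-13.950
  bounce: vy ← 0.89·13.950 = 12.416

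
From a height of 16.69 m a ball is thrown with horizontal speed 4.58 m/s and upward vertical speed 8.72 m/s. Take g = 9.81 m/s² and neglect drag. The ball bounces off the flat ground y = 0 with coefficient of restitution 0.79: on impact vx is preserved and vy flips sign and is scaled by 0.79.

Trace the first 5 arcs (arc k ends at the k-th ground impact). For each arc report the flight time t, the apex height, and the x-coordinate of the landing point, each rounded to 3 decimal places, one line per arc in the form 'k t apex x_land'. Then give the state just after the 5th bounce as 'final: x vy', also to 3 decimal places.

Arc 1: start y=16.690, vy=8.720 → t=2.937, apex=20.566, x_land=13.449, impact vy=-20.087
  bounce: vy ← 0.79·20.087 = 15.869
Arc 2: start y=0.000, vy=15.869 → t=3.235, apex=12.835, x_land=28.267, impact vy=-15.869
  bounce: vy ← 0.79·15.869 = 12.536
Arc 3: start y=0.000, vy=12.536 → t=2.556, apex=8.010, x_land=39.972, impact vy=-12.536
  bounce: vy ← 0.79·12.536 = 9.904
Arc 4: start y=0.000, vy=9.904 → t=2.019, apex=4.999, x_land=49.220, impact vy=-9.904
  bounce: vy ← 0.79·9.904 = 7.824
Arc 5: start y=0.000, vy=7.824 → t=1.595, apex=3.120, x_land=56.526, impact vy=-7.824
  bounce: vy ← 0.79·7.824 = 6.181

1 2.937 20.566 13.449
2 3.235 12.835 28.267
3 2.556 8.010 39.972
4 2.019 4.999 49.220
5 1.595 3.120 56.526
final: 56.526 6.181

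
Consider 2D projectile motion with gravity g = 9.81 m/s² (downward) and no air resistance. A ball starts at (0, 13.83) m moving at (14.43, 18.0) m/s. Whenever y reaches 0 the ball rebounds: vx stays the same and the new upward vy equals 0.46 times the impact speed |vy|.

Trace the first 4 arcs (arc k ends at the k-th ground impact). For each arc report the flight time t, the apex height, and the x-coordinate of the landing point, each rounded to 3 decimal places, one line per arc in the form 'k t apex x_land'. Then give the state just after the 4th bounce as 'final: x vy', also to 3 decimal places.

1 4.322 30.344 62.368
2 2.288 6.421 95.387
3 1.053 1.359 110.576
4 0.484 0.287 117.563
final: 117.563 1.092

Arc 1: start y=13.830, vy=18.000 → t=4.322, apex=30.344, x_land=62.368, impact vy=-24.400
  bounce: vy ← 0.46·24.400 = 11.224
Arc 2: start y=0.000, vy=11.224 → t=2.288, apex=6.421, x_land=95.387, impact vy=-11.224
  bounce: vy ← 0.46·11.224 = 5.163
Arc 3: start y=0.000, vy=5.163 → t=1.053, apex=1.359, x_land=110.576, impact vy=-5.163
  bounce: vy ← 0.46·5.163 = 2.375
Arc 4: start y=0.000, vy=2.375 → t=0.484, apex=0.287, x_land=117.563, impact vy=-2.375
  bounce: vy ← 0.46·2.375 = 1.092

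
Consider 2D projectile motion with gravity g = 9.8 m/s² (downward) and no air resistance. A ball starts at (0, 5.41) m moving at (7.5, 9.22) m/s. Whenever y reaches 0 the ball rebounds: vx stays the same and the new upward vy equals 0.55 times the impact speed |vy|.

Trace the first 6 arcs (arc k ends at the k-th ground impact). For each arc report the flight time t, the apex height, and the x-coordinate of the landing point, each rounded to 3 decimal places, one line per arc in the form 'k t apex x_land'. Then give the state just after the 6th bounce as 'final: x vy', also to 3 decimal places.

Arc 1: start y=5.410, vy=9.220 → t=2.351, apex=9.747, x_land=17.634, impact vy=-13.822
  bounce: vy ← 0.55·13.822 = 7.602
Arc 2: start y=0.000, vy=7.602 → t=1.551, apex=2.949, x_land=29.270, impact vy=-7.602
  bounce: vy ← 0.55·7.602 = 4.181
Arc 3: start y=0.000, vy=4.181 → t=0.853, apex=0.892, x_land=35.670, impact vy=-4.181
  bounce: vy ← 0.55·4.181 = 2.300
Arc 4: start y=0.000, vy=2.300 → t=0.469, apex=0.270, x_land=39.189, impact vy=-2.300
  bounce: vy ← 0.55·2.300 = 1.265
Arc 5: start y=0.000, vy=1.265 → t=0.258, apex=0.082, x_land=41.125, impact vy=-1.265
  bounce: vy ← 0.55·1.265 = 0.696
Arc 6: start y=0.000, vy=0.696 → t=0.142, apex=0.025, x_land=42.190, impact vy=-0.696
  bounce: vy ← 0.55·0.696 = 0.383

1 2.351 9.747 17.634
2 1.551 2.949 29.270
3 0.853 0.892 35.670
4 0.469 0.270 39.189
5 0.258 0.082 41.125
6 0.142 0.025 42.190
final: 42.190 0.383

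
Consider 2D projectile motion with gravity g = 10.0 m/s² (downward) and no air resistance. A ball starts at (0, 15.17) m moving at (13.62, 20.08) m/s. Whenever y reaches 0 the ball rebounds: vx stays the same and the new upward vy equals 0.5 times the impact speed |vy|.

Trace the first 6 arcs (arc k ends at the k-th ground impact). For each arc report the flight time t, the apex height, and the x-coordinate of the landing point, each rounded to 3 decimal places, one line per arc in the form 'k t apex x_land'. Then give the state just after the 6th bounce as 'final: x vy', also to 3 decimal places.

Arc 1: start y=15.170, vy=20.080 → t=4.666, apex=35.330, x_land=63.554, impact vy=-26.582
  bounce: vy ← 0.5·26.582 = 13.291
Arc 2: start y=0.000, vy=13.291 → t=2.658, apex=8.833, x_land=99.759, impact vy=-13.291
  bounce: vy ← 0.5·13.291 = 6.646
Arc 3: start y=0.000, vy=6.646 → t=1.329, apex=2.208, x_land=117.861, impact vy=-6.646
  bounce: vy ← 0.5·6.646 = 3.323
Arc 4: start y=0.000, vy=3.323 → t=0.665, apex=0.552, x_land=126.912, impact vy=-3.323
  bounce: vy ← 0.5·3.323 = 1.661
Arc 5: start y=0.000, vy=1.661 → t=0.332, apex=0.138, x_land=131.438, impact vy=-1.661
  bounce: vy ← 0.5·1.661 = 0.831
Arc 6: start y=0.000, vy=0.831 → t=0.166, apex=0.035, x_land=133.700, impact vy=-0.831
  bounce: vy ← 0.5·0.831 = 0.415

1 4.666 35.330 63.554
2 2.658 8.833 99.759
3 1.329 2.208 117.861
4 0.665 0.552 126.912
5 0.332 0.138 131.438
6 0.166 0.035 133.700
final: 133.700 0.415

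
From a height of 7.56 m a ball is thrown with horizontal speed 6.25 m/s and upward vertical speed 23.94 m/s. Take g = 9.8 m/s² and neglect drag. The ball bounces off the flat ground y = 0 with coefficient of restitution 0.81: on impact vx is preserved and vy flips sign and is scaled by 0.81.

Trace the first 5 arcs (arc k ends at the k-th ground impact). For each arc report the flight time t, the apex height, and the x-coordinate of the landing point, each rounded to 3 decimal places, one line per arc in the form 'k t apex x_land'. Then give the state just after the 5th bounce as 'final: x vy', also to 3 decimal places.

1 5.183 36.801 32.396
2 4.440 24.145 60.144
3 3.596 15.842 82.619
4 2.913 10.394 100.825
5 2.359 6.819 115.571
final: 115.571 9.364

Arc 1: start y=7.560, vy=23.940 → t=5.183, apex=36.801, x_land=32.396, impact vy=-26.857
  bounce: vy ← 0.81·26.857 = 21.754
Arc 2: start y=0.000, vy=21.754 → t=4.440, apex=24.145, x_land=60.144, impact vy=-21.754
  bounce: vy ← 0.81·21.754 = 17.621
Arc 3: start y=0.000, vy=17.621 → t=3.596, apex=15.842, x_land=82.619, impact vy=-17.621
  bounce: vy ← 0.81·17.621 = 14.273
Arc 4: start y=0.000, vy=14.273 → t=2.913, apex=10.394, x_land=100.825, impact vy=-14.273
  bounce: vy ← 0.81·14.273 = 11.561
Arc 5: start y=0.000, vy=11.561 → t=2.359, apex=6.819, x_land=115.571, impact vy=-11.561
  bounce: vy ← 0.81·11.561 = 9.364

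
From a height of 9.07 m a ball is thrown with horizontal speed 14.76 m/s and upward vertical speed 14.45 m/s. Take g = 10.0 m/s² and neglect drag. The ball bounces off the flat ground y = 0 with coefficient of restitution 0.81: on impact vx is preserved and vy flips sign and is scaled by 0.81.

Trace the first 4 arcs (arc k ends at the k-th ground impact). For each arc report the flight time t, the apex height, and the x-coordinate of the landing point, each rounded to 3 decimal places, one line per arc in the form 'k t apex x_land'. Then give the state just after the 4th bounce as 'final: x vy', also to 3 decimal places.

Arc 1: start y=9.070, vy=14.450 → t=3.420, apex=19.510, x_land=50.484, impact vy=-19.754
  bounce: vy ← 0.81·19.754 = 16.000
Arc 2: start y=0.000, vy=16.000 → t=3.200, apex=12.801, x_land=97.718, impact vy=-16.000
  bounce: vy ← 0.81·16.000 = 12.960
Arc 3: start y=0.000, vy=12.960 → t=2.592, apex=8.398, x_land=135.976, impact vy=-12.960
  bounce: vy ← 0.81·12.960 = 10.498
Arc 4: start y=0.000, vy=10.498 → t=2.100, apex=5.510, x_land=166.966, impact vy=-10.498
  bounce: vy ← 0.81·10.498 = 8.503

1 3.420 19.510 50.484
2 3.200 12.801 97.718
3 2.592 8.398 135.976
4 2.100 5.510 166.966
final: 166.966 8.503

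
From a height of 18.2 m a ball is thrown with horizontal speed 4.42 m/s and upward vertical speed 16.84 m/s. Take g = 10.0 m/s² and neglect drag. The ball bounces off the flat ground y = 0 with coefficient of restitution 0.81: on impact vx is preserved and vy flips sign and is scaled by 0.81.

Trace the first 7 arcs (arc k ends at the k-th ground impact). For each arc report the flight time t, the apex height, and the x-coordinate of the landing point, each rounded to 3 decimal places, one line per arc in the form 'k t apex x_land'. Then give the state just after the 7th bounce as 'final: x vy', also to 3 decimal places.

Arc 1: start y=18.200, vy=16.840 → t=4.229, apex=32.379, x_land=18.691, impact vy=-25.448
  bounce: vy ← 0.81·25.448 = 20.613
Arc 2: start y=0.000, vy=20.613 → t=4.123, apex=21.244, x_land=36.913, impact vy=-20.613
  bounce: vy ← 0.81·20.613 = 16.696
Arc 3: start y=0.000, vy=16.696 → t=3.339, apex=13.938, x_land=51.672, impact vy=-16.696
  bounce: vy ← 0.81·16.696 = 13.524
Arc 4: start y=0.000, vy=13.524 → t=2.705, apex=9.145, x_land=63.627, impact vy=-13.524
  bounce: vy ← 0.81·13.524 = 10.954
Arc 5: start y=0.000, vy=10.954 → t=2.191, apex=6.000, x_land=73.311, impact vy=-10.954
  bounce: vy ← 0.81·10.954 = 8.873
Arc 6: start y=0.000, vy=8.873 → t=1.775, apex=3.937, x_land=81.155, impact vy=-8.873
  bounce: vy ← 0.81·8.873 = 7.187
Arc 7: start y=0.000, vy=7.187 → t=1.437, apex=2.583, x_land=87.508, impact vy=-7.187
  bounce: vy ← 0.81·7.187 = 5.822

1 4.229 32.379 18.691
2 4.123 21.244 36.913
3 3.339 13.938 51.672
4 2.705 9.145 63.627
5 2.191 6.000 73.311
6 1.775 3.937 81.155
7 1.437 2.583 87.508
final: 87.508 5.822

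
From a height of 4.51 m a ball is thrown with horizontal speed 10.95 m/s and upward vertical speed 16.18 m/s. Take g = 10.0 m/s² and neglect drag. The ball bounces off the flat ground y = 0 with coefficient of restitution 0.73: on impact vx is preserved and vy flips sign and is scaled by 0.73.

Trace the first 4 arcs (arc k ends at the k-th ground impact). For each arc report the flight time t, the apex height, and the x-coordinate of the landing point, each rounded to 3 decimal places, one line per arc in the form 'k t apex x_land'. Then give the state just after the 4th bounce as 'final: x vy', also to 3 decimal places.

Arc 1: start y=4.510, vy=16.180 → t=3.494, apex=17.600, x_land=38.261, impact vy=-18.761
  bounce: vy ← 0.73·18.761 = 13.696
Arc 2: start y=0.000, vy=13.696 → t=2.739, apex=9.379, x_land=68.255, impact vy=-13.696
  bounce: vy ← 0.73·13.696 = 9.998
Arc 3: start y=0.000, vy=9.998 → t=2.000, apex=4.998, x_land=90.150, impact vy=-9.998
  bounce: vy ← 0.73·9.998 = 7.299
Arc 4: start y=0.000, vy=7.299 → t=1.460, apex=2.663, x_land=106.134, impact vy=-7.299
  bounce: vy ← 0.73·7.299 = 5.328

1 3.494 17.600 38.261
2 2.739 9.379 68.255
3 2.000 4.998 90.150
4 1.460 2.663 106.134
final: 106.134 5.328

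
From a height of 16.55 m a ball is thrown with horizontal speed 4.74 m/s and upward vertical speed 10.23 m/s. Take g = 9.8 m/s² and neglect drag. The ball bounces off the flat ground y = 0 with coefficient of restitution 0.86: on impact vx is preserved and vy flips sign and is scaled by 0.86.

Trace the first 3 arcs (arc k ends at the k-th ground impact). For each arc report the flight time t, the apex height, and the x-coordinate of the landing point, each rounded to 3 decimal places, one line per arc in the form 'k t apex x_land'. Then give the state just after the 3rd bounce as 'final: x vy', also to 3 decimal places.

1 3.157 21.889 14.966
2 3.635 16.189 32.198
3 3.126 11.974 47.017
final: 47.017 13.175

Arc 1: start y=16.550, vy=10.230 → t=3.157, apex=21.889, x_land=14.966, impact vy=-20.713
  bounce: vy ← 0.86·20.713 = 17.813
Arc 2: start y=0.000, vy=17.813 → t=3.635, apex=16.189, x_land=32.198, impact vy=-17.813
  bounce: vy ← 0.86·17.813 = 15.319
Arc 3: start y=0.000, vy=15.319 → t=3.126, apex=11.974, x_land=47.017, impact vy=-15.319
  bounce: vy ← 0.86·15.319 = 13.175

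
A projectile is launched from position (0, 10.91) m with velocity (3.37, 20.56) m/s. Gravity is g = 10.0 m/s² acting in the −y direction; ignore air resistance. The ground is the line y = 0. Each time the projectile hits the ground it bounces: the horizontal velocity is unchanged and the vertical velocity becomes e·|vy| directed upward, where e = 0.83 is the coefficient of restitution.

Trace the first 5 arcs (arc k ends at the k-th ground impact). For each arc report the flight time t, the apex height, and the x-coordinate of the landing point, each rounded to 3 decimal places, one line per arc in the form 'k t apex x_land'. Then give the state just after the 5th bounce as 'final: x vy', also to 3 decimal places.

Arc 1: start y=10.910, vy=20.560 → t=4.588, apex=32.046, x_land=15.460, impact vy=-25.316
  bounce: vy ← 0.83·25.316 = 21.013
Arc 2: start y=0.000, vy=21.013 → t=4.203, apex=22.076, x_land=29.623, impact vy=-21.013
  bounce: vy ← 0.83·21.013 = 17.440
Arc 3: start y=0.000, vy=17.440 → t=3.488, apex=15.208, x_land=41.378, impact vy=-17.440
  bounce: vy ← 0.83·17.440 = 14.476
Arc 4: start y=0.000, vy=14.476 → t=2.895, apex=10.477, x_land=51.134, impact vy=-14.476
  bounce: vy ← 0.83·14.476 = 12.015
Arc 5: start y=0.000, vy=12.015 → t=2.403, apex=7.218, x_land=59.232, impact vy=-12.015
  bounce: vy ← 0.83·12.015 = 9.972

1 4.588 32.046 15.460
2 4.203 22.076 29.623
3 3.488 15.208 41.378
4 2.895 10.477 51.134
5 2.403 7.218 59.232
final: 59.232 9.972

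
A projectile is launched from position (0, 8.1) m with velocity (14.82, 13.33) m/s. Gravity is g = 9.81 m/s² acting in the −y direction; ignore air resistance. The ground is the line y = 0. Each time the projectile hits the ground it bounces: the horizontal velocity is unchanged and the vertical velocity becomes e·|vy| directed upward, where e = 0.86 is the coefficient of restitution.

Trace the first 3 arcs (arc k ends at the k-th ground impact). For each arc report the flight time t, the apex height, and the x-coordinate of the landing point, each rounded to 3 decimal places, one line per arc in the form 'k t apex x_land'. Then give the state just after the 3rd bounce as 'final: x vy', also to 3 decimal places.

Arc 1: start y=8.100, vy=13.330 → t=3.229, apex=17.157, x_land=47.854, impact vy=-18.347
  bounce: vy ← 0.86·18.347 = 15.778
Arc 2: start y=0.000, vy=15.778 → t=3.217, apex=12.689, x_land=95.527, impact vy=-15.778
  bounce: vy ← 0.86·15.778 = 13.569
Arc 3: start y=0.000, vy=13.569 → t=2.766, apex=9.385, x_land=136.526, impact vy=-13.569
  bounce: vy ← 0.86·13.569 = 11.670

1 3.229 17.157 47.854
2 3.217 12.689 95.527
3 2.766 9.385 136.526
final: 136.526 11.670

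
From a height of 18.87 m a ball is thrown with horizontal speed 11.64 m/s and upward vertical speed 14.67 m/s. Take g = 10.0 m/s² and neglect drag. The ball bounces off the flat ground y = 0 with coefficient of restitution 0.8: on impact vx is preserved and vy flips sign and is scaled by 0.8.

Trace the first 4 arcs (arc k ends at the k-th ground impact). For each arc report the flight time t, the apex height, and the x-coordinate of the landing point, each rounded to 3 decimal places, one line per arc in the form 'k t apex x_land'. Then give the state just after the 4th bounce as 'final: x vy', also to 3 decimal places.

1 3.901 29.630 45.412
2 3.895 18.963 90.749
3 3.116 12.137 127.019
4 2.493 7.767 156.035
final: 156.035 9.971

Arc 1: start y=18.870, vy=14.670 → t=3.901, apex=29.630, x_land=45.412, impact vy=-24.344
  bounce: vy ← 0.8·24.344 = 19.475
Arc 2: start y=0.000, vy=19.475 → t=3.895, apex=18.963, x_land=90.749, impact vy=-19.475
  bounce: vy ← 0.8·19.475 = 15.580
Arc 3: start y=0.000, vy=15.580 → t=3.116, apex=12.137, x_land=127.019, impact vy=-15.580
  bounce: vy ← 0.8·15.580 = 12.464
Arc 4: start y=0.000, vy=12.464 → t=2.493, apex=7.767, x_land=156.035, impact vy=-12.464
  bounce: vy ← 0.8·12.464 = 9.971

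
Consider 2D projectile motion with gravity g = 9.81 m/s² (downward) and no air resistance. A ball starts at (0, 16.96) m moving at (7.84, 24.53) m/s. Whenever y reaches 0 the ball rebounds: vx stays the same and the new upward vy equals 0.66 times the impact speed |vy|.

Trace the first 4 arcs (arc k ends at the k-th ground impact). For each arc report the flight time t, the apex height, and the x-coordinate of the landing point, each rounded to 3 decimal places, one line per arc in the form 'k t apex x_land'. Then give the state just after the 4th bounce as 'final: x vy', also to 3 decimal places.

Arc 1: start y=16.960, vy=24.530 → t=5.617, apex=47.629, x_land=44.034, impact vy=-30.569
  bounce: vy ← 0.66·30.569 = 20.176
Arc 2: start y=0.000, vy=20.176 → t=4.113, apex=20.747, x_land=76.283, impact vy=-20.176
  bounce: vy ← 0.66·20.176 = 13.316
Arc 3: start y=0.000, vy=13.316 → t=2.715, apex=9.037, x_land=97.566, impact vy=-13.316
  bounce: vy ← 0.66·13.316 = 8.789
Arc 4: start y=0.000, vy=8.789 → t=1.792, apex=3.937, x_land=111.614, impact vy=-8.789
  bounce: vy ← 0.66·8.789 = 5.800

1 5.617 47.629 44.034
2 4.113 20.747 76.283
3 2.715 9.037 97.566
4 1.792 3.937 111.614
final: 111.614 5.800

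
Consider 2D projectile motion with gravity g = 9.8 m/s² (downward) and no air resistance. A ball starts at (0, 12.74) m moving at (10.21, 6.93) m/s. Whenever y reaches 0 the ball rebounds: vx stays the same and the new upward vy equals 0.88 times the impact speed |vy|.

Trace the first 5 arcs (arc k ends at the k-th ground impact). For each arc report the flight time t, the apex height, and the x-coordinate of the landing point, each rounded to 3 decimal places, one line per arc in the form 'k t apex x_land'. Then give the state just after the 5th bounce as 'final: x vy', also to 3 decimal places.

Arc 1: start y=12.740, vy=6.930 → t=2.468, apex=15.190, x_land=25.197, impact vy=-17.255
  bounce: vy ← 0.88·17.255 = 15.184
Arc 2: start y=0.000, vy=15.184 → t=3.099, apex=11.763, x_land=56.836, impact vy=-15.184
  bounce: vy ← 0.88·15.184 = 13.362
Arc 3: start y=0.000, vy=13.362 → t=2.727, apex=9.110, x_land=84.678, impact vy=-13.362
  bounce: vy ← 0.88·13.362 = 11.759
Arc 4: start y=0.000, vy=11.759 → t=2.400, apex=7.054, x_land=109.179, impact vy=-11.759
  bounce: vy ← 0.88·11.759 = 10.348
Arc 5: start y=0.000, vy=10.348 → t=2.112, apex=5.463, x_land=130.740, impact vy=-10.348
  bounce: vy ← 0.88·10.348 = 9.106

1 2.468 15.190 25.197
2 3.099 11.763 56.836
3 2.727 9.110 84.678
4 2.400 7.054 109.179
5 2.112 5.463 130.740
final: 130.740 9.106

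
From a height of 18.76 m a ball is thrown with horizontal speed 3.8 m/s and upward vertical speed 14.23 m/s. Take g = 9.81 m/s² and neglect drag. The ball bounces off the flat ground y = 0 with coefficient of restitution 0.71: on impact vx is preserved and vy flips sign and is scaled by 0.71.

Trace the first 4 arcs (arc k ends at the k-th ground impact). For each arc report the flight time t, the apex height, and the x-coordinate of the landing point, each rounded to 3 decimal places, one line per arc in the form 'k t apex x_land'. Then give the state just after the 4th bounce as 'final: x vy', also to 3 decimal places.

Arc 1: start y=18.760, vy=14.230 → t=3.885, apex=29.081, x_land=14.765, impact vy=-23.886
  bounce: vy ← 0.71·23.886 = 16.959
Arc 2: start y=0.000, vy=16.959 → t=3.458, apex=14.660, x_land=27.904, impact vy=-16.959
  bounce: vy ← 0.71·16.959 = 12.041
Arc 3: start y=0.000, vy=12.041 → t=2.455, apex=7.390, x_land=37.232, impact vy=-12.041
  bounce: vy ← 0.71·12.041 = 8.549
Arc 4: start y=0.000, vy=8.549 → t=1.743, apex=3.725, x_land=43.855, impact vy=-8.549
  bounce: vy ← 0.71·8.549 = 6.070

1 3.885 29.081 14.765
2 3.458 14.660 27.904
3 2.455 7.390 37.232
4 1.743 3.725 43.855
final: 43.855 6.070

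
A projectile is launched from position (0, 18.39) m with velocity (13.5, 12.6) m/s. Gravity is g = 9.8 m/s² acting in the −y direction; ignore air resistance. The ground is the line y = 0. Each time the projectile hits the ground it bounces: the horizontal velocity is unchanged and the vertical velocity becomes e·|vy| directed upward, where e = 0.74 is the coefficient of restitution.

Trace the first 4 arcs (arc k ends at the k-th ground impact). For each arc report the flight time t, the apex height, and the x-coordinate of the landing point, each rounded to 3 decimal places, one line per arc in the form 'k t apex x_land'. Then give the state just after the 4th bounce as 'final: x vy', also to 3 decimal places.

Arc 1: start y=18.390, vy=12.600 → t=3.611, apex=26.490, x_land=48.746, impact vy=-22.786
  bounce: vy ← 0.74·22.786 = 16.862
Arc 2: start y=0.000, vy=16.862 → t=3.441, apex=14.506, x_land=95.202, impact vy=-16.862
  bounce: vy ← 0.74·16.862 = 12.478
Arc 3: start y=0.000, vy=12.478 → t=2.546, apex=7.943, x_land=129.579, impact vy=-12.478
  bounce: vy ← 0.74·12.478 = 9.233
Arc 4: start y=0.000, vy=9.233 → t=1.884, apex=4.350, x_land=155.018, impact vy=-9.233
  bounce: vy ← 0.74·9.233 = 6.833

1 3.611 26.490 48.746
2 3.441 14.506 95.202
3 2.546 7.943 129.579
4 1.884 4.350 155.018
final: 155.018 6.833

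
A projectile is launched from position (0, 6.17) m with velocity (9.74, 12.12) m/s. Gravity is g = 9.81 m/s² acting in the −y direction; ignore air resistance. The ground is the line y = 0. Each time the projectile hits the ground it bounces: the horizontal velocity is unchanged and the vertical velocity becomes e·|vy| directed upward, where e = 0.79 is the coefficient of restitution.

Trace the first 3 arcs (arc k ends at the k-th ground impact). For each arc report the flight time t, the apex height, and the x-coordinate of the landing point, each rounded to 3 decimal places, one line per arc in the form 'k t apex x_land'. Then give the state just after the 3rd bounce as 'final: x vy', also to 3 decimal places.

1 2.904 13.657 28.286
2 2.636 8.523 53.965
3 2.083 5.319 74.251
final: 74.251 8.071

Arc 1: start y=6.170, vy=12.120 → t=2.904, apex=13.657, x_land=28.286, impact vy=-16.369
  bounce: vy ← 0.79·16.369 = 12.932
Arc 2: start y=0.000, vy=12.932 → t=2.636, apex=8.523, x_land=53.965, impact vy=-12.932
  bounce: vy ← 0.79·12.932 = 10.216
Arc 3: start y=0.000, vy=10.216 → t=2.083, apex=5.319, x_land=74.251, impact vy=-10.216
  bounce: vy ← 0.79·10.216 = 8.071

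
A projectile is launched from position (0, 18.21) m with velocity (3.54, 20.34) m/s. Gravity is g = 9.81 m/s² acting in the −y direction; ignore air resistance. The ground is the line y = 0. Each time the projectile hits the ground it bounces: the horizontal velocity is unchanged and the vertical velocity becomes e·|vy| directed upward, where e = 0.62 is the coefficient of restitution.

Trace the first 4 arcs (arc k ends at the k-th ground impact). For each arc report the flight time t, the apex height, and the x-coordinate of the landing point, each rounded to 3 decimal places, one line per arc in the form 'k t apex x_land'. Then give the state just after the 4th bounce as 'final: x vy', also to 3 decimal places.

1 4.904 39.296 17.360
2 3.510 15.106 29.784
3 2.176 5.807 37.487
4 1.349 2.232 42.263
final: 42.263 4.103

Arc 1: start y=18.210, vy=20.340 → t=4.904, apex=39.296, x_land=17.360, impact vy=-27.767
  bounce: vy ← 0.62·27.767 = 17.215
Arc 2: start y=0.000, vy=17.215 → t=3.510, apex=15.106, x_land=29.784, impact vy=-17.215
  bounce: vy ← 0.62·17.215 = 10.674
Arc 3: start y=0.000, vy=10.674 → t=2.176, apex=5.807, x_land=37.487, impact vy=-10.674
  bounce: vy ← 0.62·10.674 = 6.618
Arc 4: start y=0.000, vy=6.618 → t=1.349, apex=2.232, x_land=42.263, impact vy=-6.618
  bounce: vy ← 0.62·6.618 = 4.103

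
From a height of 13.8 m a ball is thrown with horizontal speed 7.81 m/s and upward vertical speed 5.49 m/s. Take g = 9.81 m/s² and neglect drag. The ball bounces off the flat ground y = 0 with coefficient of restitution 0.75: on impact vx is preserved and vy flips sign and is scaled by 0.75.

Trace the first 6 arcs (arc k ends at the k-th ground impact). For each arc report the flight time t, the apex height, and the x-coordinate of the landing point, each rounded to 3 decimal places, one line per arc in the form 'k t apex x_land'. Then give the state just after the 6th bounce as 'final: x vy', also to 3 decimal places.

Arc 1: start y=13.800, vy=5.490 → t=2.328, apex=15.336, x_land=18.181, impact vy=-17.346
  bounce: vy ← 0.75·17.346 = 13.010
Arc 2: start y=0.000, vy=13.010 → t=2.652, apex=8.627, x_land=38.895, impact vy=-13.010
  bounce: vy ← 0.75·13.010 = 9.757
Arc 3: start y=0.000, vy=9.757 → t=1.989, apex=4.852, x_land=54.432, impact vy=-9.757
  bounce: vy ← 0.75·9.757 = 7.318
Arc 4: start y=0.000, vy=7.318 → t=1.492, apex=2.730, x_land=66.084, impact vy=-7.318
  bounce: vy ← 0.75·7.318 = 5.488
Arc 5: start y=0.000, vy=5.488 → t=1.119, apex=1.535, x_land=74.823, impact vy=-5.488
  bounce: vy ← 0.75·5.488 = 4.116
Arc 6: start y=0.000, vy=4.116 → t=0.839, apex=0.864, x_land=81.377, impact vy=-4.116
  bounce: vy ← 0.75·4.116 = 3.087

1 2.328 15.336 18.181
2 2.652 8.627 38.895
3 1.989 4.852 54.432
4 1.492 2.730 66.084
5 1.119 1.535 74.823
6 0.839 0.864 81.377
final: 81.377 3.087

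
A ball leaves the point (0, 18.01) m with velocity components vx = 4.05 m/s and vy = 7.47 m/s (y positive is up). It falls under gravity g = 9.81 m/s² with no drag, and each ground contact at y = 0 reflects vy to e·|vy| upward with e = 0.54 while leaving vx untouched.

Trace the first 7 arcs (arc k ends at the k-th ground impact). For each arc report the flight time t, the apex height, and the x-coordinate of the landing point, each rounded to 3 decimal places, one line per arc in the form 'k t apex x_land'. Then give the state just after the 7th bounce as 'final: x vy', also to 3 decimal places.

1 2.823 20.854 11.435
2 2.227 6.081 20.454
3 1.203 1.773 25.324
4 0.649 0.517 27.954
5 0.351 0.151 29.374
6 0.189 0.044 30.141
7 0.102 0.013 30.555
final: 30.555 0.271

Arc 1: start y=18.010, vy=7.470 → t=2.823, apex=20.854, x_land=11.435, impact vy=-20.228
  bounce: vy ← 0.54·20.228 = 10.923
Arc 2: start y=0.000, vy=10.923 → t=2.227, apex=6.081, x_land=20.454, impact vy=-10.923
  bounce: vy ← 0.54·10.923 = 5.898
Arc 3: start y=0.000, vy=5.898 → t=1.203, apex=1.773, x_land=25.324, impact vy=-5.898
  bounce: vy ← 0.54·5.898 = 3.185
Arc 4: start y=0.000, vy=3.185 → t=0.649, apex=0.517, x_land=27.954, impact vy=-3.185
  bounce: vy ← 0.54·3.185 = 1.720
Arc 5: start y=0.000, vy=1.720 → t=0.351, apex=0.151, x_land=29.374, impact vy=-1.720
  bounce: vy ← 0.54·1.720 = 0.929
Arc 6: start y=0.000, vy=0.929 → t=0.189, apex=0.044, x_land=30.141, impact vy=-0.929
  bounce: vy ← 0.54·0.929 = 0.502
Arc 7: start y=0.000, vy=0.502 → t=0.102, apex=0.013, x_land=30.555, impact vy=-0.502
  bounce: vy ← 0.54·0.502 = 0.271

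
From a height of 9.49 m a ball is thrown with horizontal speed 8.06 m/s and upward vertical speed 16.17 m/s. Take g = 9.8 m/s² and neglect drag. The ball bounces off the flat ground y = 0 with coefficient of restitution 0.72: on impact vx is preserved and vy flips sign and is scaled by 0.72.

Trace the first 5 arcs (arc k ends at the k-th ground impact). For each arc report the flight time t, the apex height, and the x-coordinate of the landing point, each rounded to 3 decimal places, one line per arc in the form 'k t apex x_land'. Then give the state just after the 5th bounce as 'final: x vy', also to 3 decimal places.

Arc 1: start y=9.490, vy=16.170 → t=3.809, apex=22.830, x_land=30.697, impact vy=-21.154
  bounce: vy ← 0.72·21.154 = 15.231
Arc 2: start y=0.000, vy=15.231 → t=3.108, apex=11.835, x_land=55.749, impact vy=-15.231
  bounce: vy ← 0.72·15.231 = 10.966
Arc 3: start y=0.000, vy=10.966 → t=2.238, apex=6.135, x_land=73.787, impact vy=-10.966
  bounce: vy ← 0.72·10.966 = 7.896
Arc 4: start y=0.000, vy=7.896 → t=1.611, apex=3.181, x_land=86.775, impact vy=-7.896
  bounce: vy ← 0.72·7.896 = 5.685
Arc 5: start y=0.000, vy=5.685 → t=1.160, apex=1.649, x_land=96.126, impact vy=-5.685
  bounce: vy ← 0.72·5.685 = 4.093

1 3.809 22.830 30.697
2 3.108 11.835 55.749
3 2.238 6.135 73.787
4 1.611 3.181 86.775
5 1.160 1.649 96.126
final: 96.126 4.093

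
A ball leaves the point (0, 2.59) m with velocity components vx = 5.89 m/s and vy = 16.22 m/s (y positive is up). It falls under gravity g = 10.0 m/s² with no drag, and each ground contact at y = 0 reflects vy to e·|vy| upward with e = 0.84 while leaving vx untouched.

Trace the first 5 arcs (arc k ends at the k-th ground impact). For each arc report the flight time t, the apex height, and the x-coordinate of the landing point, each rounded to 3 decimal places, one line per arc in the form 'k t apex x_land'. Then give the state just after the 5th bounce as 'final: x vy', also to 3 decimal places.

1 3.397 15.744 20.005
2 2.981 11.109 37.565
3 2.504 7.839 52.314
4 2.104 5.531 64.704
5 1.767 3.903 75.111
final: 75.111 7.421

Arc 1: start y=2.590, vy=16.220 → t=3.397, apex=15.744, x_land=20.005, impact vy=-17.745
  bounce: vy ← 0.84·17.745 = 14.906
Arc 2: start y=0.000, vy=14.906 → t=2.981, apex=11.109, x_land=37.565, impact vy=-14.906
  bounce: vy ← 0.84·14.906 = 12.521
Arc 3: start y=0.000, vy=12.521 → t=2.504, apex=7.839, x_land=52.314, impact vy=-12.521
  bounce: vy ← 0.84·12.521 = 10.518
Arc 4: start y=0.000, vy=10.518 → t=2.104, apex=5.531, x_land=64.704, impact vy=-10.518
  bounce: vy ← 0.84·10.518 = 8.835
Arc 5: start y=0.000, vy=8.835 → t=1.767, apex=3.903, x_land=75.111, impact vy=-8.835
  bounce: vy ← 0.84·8.835 = 7.421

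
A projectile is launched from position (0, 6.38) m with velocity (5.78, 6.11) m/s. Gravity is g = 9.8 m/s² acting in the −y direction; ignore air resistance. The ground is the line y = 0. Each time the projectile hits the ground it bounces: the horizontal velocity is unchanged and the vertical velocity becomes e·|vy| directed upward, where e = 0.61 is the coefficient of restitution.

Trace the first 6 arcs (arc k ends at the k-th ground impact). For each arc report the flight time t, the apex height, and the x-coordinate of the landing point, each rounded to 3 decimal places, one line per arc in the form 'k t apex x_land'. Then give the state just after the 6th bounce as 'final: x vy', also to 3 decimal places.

1 1.924 8.285 11.119
2 1.586 3.083 20.288
3 0.968 1.147 25.882
4 0.590 0.427 29.293
5 0.360 0.159 31.375
6 0.220 0.059 32.644
final: 32.644 0.657

Arc 1: start y=6.380, vy=6.110 → t=1.924, apex=8.285, x_land=11.119, impact vy=-12.743
  bounce: vy ← 0.61·12.743 = 7.773
Arc 2: start y=0.000, vy=7.773 → t=1.586, apex=3.083, x_land=20.288, impact vy=-7.773
  bounce: vy ← 0.61·7.773 = 4.742
Arc 3: start y=0.000, vy=4.742 → t=0.968, apex=1.147, x_land=25.882, impact vy=-4.742
  bounce: vy ← 0.61·4.742 = 2.892
Arc 4: start y=0.000, vy=2.892 → t=0.590, apex=0.427, x_land=29.293, impact vy=-2.892
  bounce: vy ← 0.61·2.892 = 1.764
Arc 5: start y=0.000, vy=1.764 → t=0.360, apex=0.159, x_land=31.375, impact vy=-1.764
  bounce: vy ← 0.61·1.764 = 1.076
Arc 6: start y=0.000, vy=1.076 → t=0.220, apex=0.059, x_land=32.644, impact vy=-1.076
  bounce: vy ← 0.61·1.076 = 0.657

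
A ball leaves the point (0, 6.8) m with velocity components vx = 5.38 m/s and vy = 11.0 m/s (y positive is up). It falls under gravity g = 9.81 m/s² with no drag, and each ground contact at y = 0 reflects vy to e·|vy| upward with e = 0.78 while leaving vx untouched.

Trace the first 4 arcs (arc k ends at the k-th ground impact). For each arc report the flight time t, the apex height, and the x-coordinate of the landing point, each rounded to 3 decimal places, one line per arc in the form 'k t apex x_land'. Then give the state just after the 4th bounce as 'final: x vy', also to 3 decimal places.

Arc 1: start y=6.800, vy=11.000 → t=2.747, apex=12.967, x_land=14.780, impact vy=-15.950
  bounce: vy ← 0.78·15.950 = 12.441
Arc 2: start y=0.000, vy=12.441 → t=2.536, apex=7.889, x_land=28.426, impact vy=-12.441
  bounce: vy ← 0.78·12.441 = 9.704
Arc 3: start y=0.000, vy=9.704 → t=1.978, apex=4.800, x_land=39.070, impact vy=-9.704
  bounce: vy ← 0.78·9.704 = 7.569
Arc 4: start y=0.000, vy=7.569 → t=1.543, apex=2.920, x_land=47.373, impact vy=-7.569
  bounce: vy ← 0.78·7.569 = 5.904

1 2.747 12.967 14.780
2 2.536 7.889 28.426
3 1.978 4.800 39.070
4 1.543 2.920 47.373
final: 47.373 5.904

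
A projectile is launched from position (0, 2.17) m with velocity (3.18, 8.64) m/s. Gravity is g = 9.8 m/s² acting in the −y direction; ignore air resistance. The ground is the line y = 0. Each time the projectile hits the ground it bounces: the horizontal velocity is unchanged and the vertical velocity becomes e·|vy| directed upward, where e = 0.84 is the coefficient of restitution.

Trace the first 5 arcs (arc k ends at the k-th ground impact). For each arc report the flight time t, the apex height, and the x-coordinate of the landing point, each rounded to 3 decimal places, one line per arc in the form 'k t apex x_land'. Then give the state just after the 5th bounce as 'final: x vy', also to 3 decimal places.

1 1.986 5.979 6.316
2 1.856 4.219 12.217
3 1.559 2.977 17.174
4 1.309 2.100 21.338
5 1.100 1.482 24.836
final: 24.836 4.527

Arc 1: start y=2.170, vy=8.640 → t=1.986, apex=5.979, x_land=6.316, impact vy=-10.825
  bounce: vy ← 0.84·10.825 = 9.093
Arc 2: start y=0.000, vy=9.093 → t=1.856, apex=4.219, x_land=12.217, impact vy=-9.093
  bounce: vy ← 0.84·9.093 = 7.638
Arc 3: start y=0.000, vy=7.638 → t=1.559, apex=2.977, x_land=17.174, impact vy=-7.638
  bounce: vy ← 0.84·7.638 = 6.416
Arc 4: start y=0.000, vy=6.416 → t=1.309, apex=2.100, x_land=21.338, impact vy=-6.416
  bounce: vy ← 0.84·6.416 = 5.389
Arc 5: start y=0.000, vy=5.389 → t=1.100, apex=1.482, x_land=24.836, impact vy=-5.389
  bounce: vy ← 0.84·5.389 = 4.527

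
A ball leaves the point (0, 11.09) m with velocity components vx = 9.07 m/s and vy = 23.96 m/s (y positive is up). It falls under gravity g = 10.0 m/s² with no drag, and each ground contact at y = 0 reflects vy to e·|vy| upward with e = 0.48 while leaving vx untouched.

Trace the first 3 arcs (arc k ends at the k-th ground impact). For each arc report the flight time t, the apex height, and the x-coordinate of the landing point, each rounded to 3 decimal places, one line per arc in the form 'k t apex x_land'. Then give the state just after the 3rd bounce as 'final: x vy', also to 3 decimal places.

1 5.217 39.794 47.319
2 2.708 9.169 71.884
3 1.300 2.112 83.674
final: 83.674 3.120

Arc 1: start y=11.090, vy=23.960 → t=5.217, apex=39.794, x_land=47.319, impact vy=-28.211
  bounce: vy ← 0.48·28.211 = 13.541
Arc 2: start y=0.000, vy=13.541 → t=2.708, apex=9.169, x_land=71.884, impact vy=-13.541
  bounce: vy ← 0.48·13.541 = 6.500
Arc 3: start y=0.000, vy=6.500 → t=1.300, apex=2.112, x_land=83.674, impact vy=-6.500
  bounce: vy ← 0.48·6.500 = 3.120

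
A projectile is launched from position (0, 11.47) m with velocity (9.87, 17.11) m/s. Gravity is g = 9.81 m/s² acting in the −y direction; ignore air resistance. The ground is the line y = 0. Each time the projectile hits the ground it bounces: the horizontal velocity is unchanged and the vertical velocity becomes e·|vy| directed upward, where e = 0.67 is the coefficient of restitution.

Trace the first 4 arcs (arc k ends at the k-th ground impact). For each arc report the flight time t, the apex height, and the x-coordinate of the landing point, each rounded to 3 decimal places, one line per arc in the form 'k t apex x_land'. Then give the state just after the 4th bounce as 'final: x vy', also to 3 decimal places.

Arc 1: start y=11.470, vy=17.110 → t=4.064, apex=26.391, x_land=40.109, impact vy=-22.755
  bounce: vy ← 0.67·22.755 = 15.246
Arc 2: start y=0.000, vy=15.246 → t=3.108, apex=11.847, x_land=70.787, impact vy=-15.246
  bounce: vy ← 0.67·15.246 = 10.215
Arc 3: start y=0.000, vy=10.215 → t=2.083, apex=5.318, x_land=91.342, impact vy=-10.215
  bounce: vy ← 0.67·10.215 = 6.844
Arc 4: start y=0.000, vy=6.844 → t=1.395, apex=2.387, x_land=105.113, impact vy=-6.844
  bounce: vy ← 0.67·6.844 = 4.585

1 4.064 26.391 40.109
2 3.108 11.847 70.787
3 2.083 5.318 91.342
4 1.395 2.387 105.113
final: 105.113 4.585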